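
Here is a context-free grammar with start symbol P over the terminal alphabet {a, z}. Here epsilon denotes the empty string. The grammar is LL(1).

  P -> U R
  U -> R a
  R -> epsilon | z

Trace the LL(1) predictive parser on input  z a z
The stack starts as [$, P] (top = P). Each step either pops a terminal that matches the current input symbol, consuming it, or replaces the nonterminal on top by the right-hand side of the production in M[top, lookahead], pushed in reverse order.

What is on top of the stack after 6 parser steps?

z

     Stack    Input    Action
  1  $ P      z a z $  expand P -> U R
  2  $ R U    z a z $  expand U -> R a
  3  $ R a R  z a z $  expand R -> z
  4  $ R a z  z a z $  match z
  5  $ R a    a z $    match a
  6  $ R      z $      expand R -> z
Stack after step 6: $ z (top = z).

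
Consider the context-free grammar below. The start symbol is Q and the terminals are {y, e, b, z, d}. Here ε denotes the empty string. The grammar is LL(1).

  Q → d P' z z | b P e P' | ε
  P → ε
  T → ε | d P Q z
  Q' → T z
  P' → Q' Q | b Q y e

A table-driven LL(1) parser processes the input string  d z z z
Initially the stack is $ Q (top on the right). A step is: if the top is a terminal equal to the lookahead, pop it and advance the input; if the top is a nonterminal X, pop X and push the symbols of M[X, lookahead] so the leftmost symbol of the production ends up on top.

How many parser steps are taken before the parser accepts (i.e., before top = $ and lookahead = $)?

     Stack        Input      Action
  1  $ Q          d z z z $  expand Q → d P' z z
  2  $ z z P' d   d z z z $  match d
  3  $ z z P'     z z z $    expand P' → Q' Q
  4  $ z z Q Q'   z z z $    expand Q' → T z
  5  $ z z Q z T  z z z $    expand T → ε
  6  $ z z Q z    z z z $    match z
  7  $ z z Q      z z $      expand Q → ε
  8  $ z z        z z $      match z
  9  $ z          z $        match z
Accept reached after 9 steps.

9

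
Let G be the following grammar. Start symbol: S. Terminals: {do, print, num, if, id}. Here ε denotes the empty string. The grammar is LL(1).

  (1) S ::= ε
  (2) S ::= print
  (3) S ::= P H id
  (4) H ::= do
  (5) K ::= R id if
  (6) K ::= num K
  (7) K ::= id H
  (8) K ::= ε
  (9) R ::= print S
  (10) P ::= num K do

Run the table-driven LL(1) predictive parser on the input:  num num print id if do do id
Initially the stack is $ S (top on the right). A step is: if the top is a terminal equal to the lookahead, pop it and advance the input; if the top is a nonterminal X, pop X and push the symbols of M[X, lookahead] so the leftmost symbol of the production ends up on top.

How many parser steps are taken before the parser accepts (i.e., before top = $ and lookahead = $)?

15

step 1: stack=$ S  input=num num print id if do do id $  — expand S ::= P H id
step 2: stack=$ id H P  input=num num print id if do do id $  — expand P ::= num K do
step 3: stack=$ id H do K num  input=num num print id if do do id $  — match num
step 4: stack=$ id H do K  input=num print id if do do id $  — expand K ::= num K
step 5: stack=$ id H do K num  input=num print id if do do id $  — match num
step 6: stack=$ id H do K  input=print id if do do id $  — expand K ::= R id if
step 7: stack=$ id H do if id R  input=print id if do do id $  — expand R ::= print S
step 8: stack=$ id H do if id S print  input=print id if do do id $  — match print
step 9: stack=$ id H do if id S  input=id if do do id $  — expand S ::= ε
step 10: stack=$ id H do if id  input=id if do do id $  — match id
step 11: stack=$ id H do if  input=if do do id $  — match if
step 12: stack=$ id H do  input=do do id $  — match do
step 13: stack=$ id H  input=do id $  — expand H ::= do
step 14: stack=$ id do  input=do id $  — match do
step 15: stack=$ id  input=id $  — match id
Accept reached after 15 steps.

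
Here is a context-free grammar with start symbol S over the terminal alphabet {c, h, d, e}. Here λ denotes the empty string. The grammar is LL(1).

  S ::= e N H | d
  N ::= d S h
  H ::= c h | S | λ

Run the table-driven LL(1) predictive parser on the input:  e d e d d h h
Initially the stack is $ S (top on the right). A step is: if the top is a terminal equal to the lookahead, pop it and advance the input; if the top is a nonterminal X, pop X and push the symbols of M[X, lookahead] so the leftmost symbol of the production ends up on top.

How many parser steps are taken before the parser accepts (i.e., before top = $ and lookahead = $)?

step 1: stack=$ S  input=e d e d d h h $  — expand S ::= e N H
step 2: stack=$ H N e  input=e d e d d h h $  — match e
step 3: stack=$ H N  input=d e d d h h $  — expand N ::= d S h
step 4: stack=$ H h S d  input=d e d d h h $  — match d
step 5: stack=$ H h S  input=e d d h h $  — expand S ::= e N H
step 6: stack=$ H h H N e  input=e d d h h $  — match e
step 7: stack=$ H h H N  input=d d h h $  — expand N ::= d S h
step 8: stack=$ H h H h S d  input=d d h h $  — match d
step 9: stack=$ H h H h S  input=d h h $  — expand S ::= d
step 10: stack=$ H h H h d  input=d h h $  — match d
step 11: stack=$ H h H h  input=h h $  — match h
step 12: stack=$ H h H  input=h $  — expand H ::= λ
step 13: stack=$ H h  input=h $  — match h
step 14: stack=$ H  input=$  — expand H ::= λ
Accept reached after 14 steps.

14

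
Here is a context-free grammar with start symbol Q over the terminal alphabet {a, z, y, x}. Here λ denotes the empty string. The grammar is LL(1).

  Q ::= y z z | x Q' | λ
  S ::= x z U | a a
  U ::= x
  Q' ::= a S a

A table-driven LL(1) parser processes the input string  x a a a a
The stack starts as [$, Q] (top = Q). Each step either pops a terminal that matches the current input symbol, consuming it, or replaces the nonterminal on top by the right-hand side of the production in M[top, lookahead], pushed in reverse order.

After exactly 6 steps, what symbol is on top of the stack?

a

step 1: stack=$ Q  input=x a a a a $  — expand Q ::= x Q'
step 2: stack=$ Q' x  input=x a a a a $  — match x
step 3: stack=$ Q'  input=a a a a $  — expand Q' ::= a S a
step 4: stack=$ a S a  input=a a a a $  — match a
step 5: stack=$ a S  input=a a a $  — expand S ::= a a
step 6: stack=$ a a a  input=a a a $  — match a
Stack after step 6: $ a a (top = a).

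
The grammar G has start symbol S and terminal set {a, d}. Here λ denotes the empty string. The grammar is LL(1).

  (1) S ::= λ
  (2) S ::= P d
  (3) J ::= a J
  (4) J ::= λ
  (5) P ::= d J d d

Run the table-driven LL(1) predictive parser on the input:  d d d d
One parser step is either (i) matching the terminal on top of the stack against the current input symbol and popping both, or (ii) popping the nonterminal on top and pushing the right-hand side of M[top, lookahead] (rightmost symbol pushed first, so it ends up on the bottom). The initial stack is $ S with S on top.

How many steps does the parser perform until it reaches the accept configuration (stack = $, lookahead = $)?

     Stack        Input      Action
  1  $ S          d d d d $  expand S ::= P d
  2  $ d P        d d d d $  expand P ::= d J d d
  3  $ d d d J d  d d d d $  match d
  4  $ d d d J    d d d $    expand J ::= λ
  5  $ d d d      d d d $    match d
  6  $ d d        d d $      match d
  7  $ d          d $        match d
Accept reached after 7 steps.

7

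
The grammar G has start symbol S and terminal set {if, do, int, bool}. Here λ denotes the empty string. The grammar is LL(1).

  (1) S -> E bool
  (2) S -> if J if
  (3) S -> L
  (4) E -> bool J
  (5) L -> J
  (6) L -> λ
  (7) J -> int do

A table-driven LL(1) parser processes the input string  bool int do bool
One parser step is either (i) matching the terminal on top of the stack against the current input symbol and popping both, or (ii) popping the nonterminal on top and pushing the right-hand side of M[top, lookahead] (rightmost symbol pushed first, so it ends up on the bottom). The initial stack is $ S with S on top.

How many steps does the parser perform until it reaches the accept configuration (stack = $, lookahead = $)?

     Stack          Input               Action
  1  $ S            bool int do bool $  expand S -> E bool
  2  $ bool E       bool int do bool $  expand E -> bool J
  3  $ bool J bool  bool int do bool $  match bool
  4  $ bool J       int do bool $       expand J -> int do
  5  $ bool do int  int do bool $       match int
  6  $ bool do      do bool $           match do
  7  $ bool         bool $              match bool
Accept reached after 7 steps.

7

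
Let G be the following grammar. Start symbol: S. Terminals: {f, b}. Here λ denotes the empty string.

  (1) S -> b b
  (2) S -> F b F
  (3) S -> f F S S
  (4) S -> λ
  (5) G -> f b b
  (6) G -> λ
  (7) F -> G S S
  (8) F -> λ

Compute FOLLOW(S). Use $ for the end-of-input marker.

{$, b, f}

FIRST(G): from G->f b b we get {f}; from G->λ we get {λ}. So FIRST(G) = {λ, f}.
FIRST(S): from S->b b we get {b}; from S->F b F we get {b, f}; from S->f F S S we get {f}; from S->λ we get {λ}. So FIRST(S) = {λ, b, f}.
FIRST(F): from F->G S S we get {λ, b, f}; from F->λ we get {λ}. So FIRST(F) = {λ, b, f}.
FOLLOW(S) includes $ since S is the start symbol.
FOLLOW(S): in S->f F S S (occurrence 1), S is followed by S with FIRST {λ, b, f}; in S->f F S S (occurrence 1), the suffix after S is nullable (adds nothing new); in S->f F S S (occurrence 2), the suffix after S is empty (adds nothing new); in F->G S S (occurrence 1), S is followed by S with FIRST {λ, b, f}; in F->G S S (occurrence 1), the suffix after S is nullable, so FOLLOW(S) ⊇ FOLLOW(F) = {$, b, f}; in F->G S S (occurrence 2), the suffix after S is empty, so FOLLOW(S) ⊇ FOLLOW(F) = {$, b, f}. Thus FOLLOW(S) = {$, b, f}.
FOLLOW(F): in S->F b F (occurrence 1), F is followed by b F with FIRST {b}; in S->F b F (occurrence 2), the suffix after F is empty, so FOLLOW(F) ⊇ FOLLOW(S) = {$, b, f}; in S->f F S S, F is followed by S S with FIRST {λ, b, f}; in S->f F S S, the suffix after F is nullable, so FOLLOW(F) ⊇ FOLLOW(S) = {$, b, f}. Thus FOLLOW(F) = {$, b, f}.
FOLLOW(G): in F->G S S, G is followed by S S with FIRST {λ, b, f}; in F->G S S, the suffix after G is nullable, so FOLLOW(G) ⊇ FOLLOW(F) = {$, b, f}. Thus FOLLOW(G) = {$, b, f}.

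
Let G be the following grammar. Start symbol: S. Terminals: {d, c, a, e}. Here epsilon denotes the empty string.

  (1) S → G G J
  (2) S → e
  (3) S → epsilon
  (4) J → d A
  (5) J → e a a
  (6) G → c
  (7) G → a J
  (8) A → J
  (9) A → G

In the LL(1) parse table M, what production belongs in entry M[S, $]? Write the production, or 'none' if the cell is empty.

FIRST(J) = {d, e}
FIRST(G) = {a, c}
FIRST(S) = {epsilon, a, c, e}  (via G G J)
FIRST(A) = {a, c, d, e}  (via J, G)
FOLLOW(S) includes $ since S is the start symbol.
FOLLOW(S): S appears on no right-hand side. Thus FOLLOW(S) = {$}.
For S → G G J: FIRST(G G J) = {a, c}, so it goes in M[S, t] for t ∈ {a, c}.
For S → e: FIRST(e) = {e}, so it goes in M[S, t] for t ∈ {e}.
For S → epsilon: FIRST(epsilon) = {epsilon}, so it goes in M[S, t] for t ∈ {}; since epsilon ∈ FIRST, also for every t ∈ FOLLOW(S) = {$}.

S → epsilon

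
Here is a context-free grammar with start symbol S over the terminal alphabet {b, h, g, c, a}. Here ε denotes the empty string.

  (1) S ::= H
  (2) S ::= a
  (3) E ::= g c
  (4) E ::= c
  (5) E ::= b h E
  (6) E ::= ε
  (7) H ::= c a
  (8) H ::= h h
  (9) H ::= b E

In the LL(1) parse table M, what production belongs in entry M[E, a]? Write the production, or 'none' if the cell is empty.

FIRST(E) = {ε, b, c, g}
FIRST(H) = {b, c, h}
FIRST(S) = {a, b, c, h}  (via H)
FOLLOW(S) includes $ since S is the start symbol.
FOLLOW(H): in S::=H, the suffix after H is empty, so FOLLOW(H) ⊇ FOLLOW(S) = {$}. Thus FOLLOW(H) = {$}.
FOLLOW(E): in E::=b h E, the suffix after E is empty (adds nothing new); in H::=b E, the suffix after E is empty, so FOLLOW(E) ⊇ FOLLOW(H) = {$}. Thus FOLLOW(E) = {$}.
For E ::= g c: FIRST(g c) = {g}, so it goes in M[E, t] for t ∈ {g}.
For E ::= c: FIRST(c) = {c}, so it goes in M[E, t] for t ∈ {c}.
For E ::= b h E: FIRST(b h E) = {b}, so it goes in M[E, t] for t ∈ {b}.
For E ::= ε: FIRST(ε) = {ε}, so it goes in M[E, t] for t ∈ {}; since ε ∈ FIRST, also for every t ∈ FOLLOW(E) = {$}.
None of these place a production in M[E, a].

none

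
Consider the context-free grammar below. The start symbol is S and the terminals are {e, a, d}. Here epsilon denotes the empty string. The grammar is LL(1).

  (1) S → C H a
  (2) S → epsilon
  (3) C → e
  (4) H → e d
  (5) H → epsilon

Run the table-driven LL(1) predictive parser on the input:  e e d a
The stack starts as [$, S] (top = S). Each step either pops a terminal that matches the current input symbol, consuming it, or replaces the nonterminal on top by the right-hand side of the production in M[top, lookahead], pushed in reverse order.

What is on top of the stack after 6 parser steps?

step 1: stack=$ S  input=e e d a $  — expand S → C H a
step 2: stack=$ a H C  input=e e d a $  — expand C → e
step 3: stack=$ a H e  input=e e d a $  — match e
step 4: stack=$ a H  input=e d a $  — expand H → e d
step 5: stack=$ a d e  input=e d a $  — match e
step 6: stack=$ a d  input=d a $  — match d
Stack after step 6: $ a (top = a).

a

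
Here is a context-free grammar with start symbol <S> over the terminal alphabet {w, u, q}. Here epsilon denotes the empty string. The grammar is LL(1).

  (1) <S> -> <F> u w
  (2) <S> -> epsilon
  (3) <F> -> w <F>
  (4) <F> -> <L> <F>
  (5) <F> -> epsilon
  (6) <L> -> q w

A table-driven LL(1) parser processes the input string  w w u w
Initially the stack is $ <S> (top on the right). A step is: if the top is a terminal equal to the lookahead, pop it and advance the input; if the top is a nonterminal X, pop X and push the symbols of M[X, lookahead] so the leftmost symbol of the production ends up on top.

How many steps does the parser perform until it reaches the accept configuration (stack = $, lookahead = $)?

8

step 1: stack=$ <S>  input=w w u w $  — expand <S> -> <F> u w
step 2: stack=$ w u <F>  input=w w u w $  — expand <F> -> w <F>
step 3: stack=$ w u <F> w  input=w w u w $  — match w
step 4: stack=$ w u <F>  input=w u w $  — expand <F> -> w <F>
step 5: stack=$ w u <F> w  input=w u w $  — match w
step 6: stack=$ w u <F>  input=u w $  — expand <F> -> epsilon
step 7: stack=$ w u  input=u w $  — match u
step 8: stack=$ w  input=w $  — match w
Accept reached after 8 steps.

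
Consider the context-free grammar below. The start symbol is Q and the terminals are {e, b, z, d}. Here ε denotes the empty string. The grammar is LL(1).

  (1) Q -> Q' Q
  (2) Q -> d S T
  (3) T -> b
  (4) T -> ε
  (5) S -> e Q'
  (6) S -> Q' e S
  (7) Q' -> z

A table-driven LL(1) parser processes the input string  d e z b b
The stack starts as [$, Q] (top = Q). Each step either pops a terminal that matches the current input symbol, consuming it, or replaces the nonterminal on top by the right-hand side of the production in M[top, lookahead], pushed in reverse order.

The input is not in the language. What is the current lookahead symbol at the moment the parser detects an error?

     Stack     Input        Action
  1  $ Q       d e z b b $  expand Q -> d S T
  2  $ T S d   d e z b b $  match d
  3  $ T S     e z b b $    expand S -> e Q'
  4  $ T Q' e  e z b b $    match e
  5  $ T Q'    z b b $      expand Q' -> z
  6  $ T z     z b b $      match z
  7  $ T       b b $        expand T -> b
  8  $ b       b b $        match b
  9  $         b $          error: stack empty but input remains

b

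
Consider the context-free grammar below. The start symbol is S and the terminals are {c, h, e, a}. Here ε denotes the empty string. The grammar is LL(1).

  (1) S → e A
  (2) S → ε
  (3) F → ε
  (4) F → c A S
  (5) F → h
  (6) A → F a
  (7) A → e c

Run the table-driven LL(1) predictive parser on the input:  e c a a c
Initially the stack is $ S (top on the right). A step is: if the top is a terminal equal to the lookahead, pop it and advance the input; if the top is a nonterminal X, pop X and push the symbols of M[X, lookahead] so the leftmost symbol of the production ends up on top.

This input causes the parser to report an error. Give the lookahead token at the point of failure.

c

step 1: stack=$ S  input=e c a a c $  — expand S → e A
step 2: stack=$ A e  input=e c a a c $  — match e
step 3: stack=$ A  input=c a a c $  — expand A → F a
step 4: stack=$ a F  input=c a a c $  — expand F → c A S
step 5: stack=$ a S A c  input=c a a c $  — match c
step 6: stack=$ a S A  input=a a c $  — expand A → F a
step 7: stack=$ a S a F  input=a a c $  — expand F → ε
step 8: stack=$ a S a  input=a a c $  — match a
step 9: stack=$ a S  input=a c $  — expand S → ε
step 10: stack=$ a  input=a c $  — match a
step 11: stack=$  input=c $  — error: stack empty but input remains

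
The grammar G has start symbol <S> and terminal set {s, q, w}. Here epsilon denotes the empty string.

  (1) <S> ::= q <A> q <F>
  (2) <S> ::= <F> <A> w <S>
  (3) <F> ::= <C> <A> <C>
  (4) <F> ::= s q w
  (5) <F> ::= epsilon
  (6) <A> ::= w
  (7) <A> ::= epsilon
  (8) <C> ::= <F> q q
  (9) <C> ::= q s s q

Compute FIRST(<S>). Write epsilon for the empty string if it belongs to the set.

FIRST(<A>): from <A>::=w we get {w}; from <A>::=epsilon we get {epsilon}. So FIRST(<A>) = {epsilon, w}.
FIRST(<S>): from <S>::=q <A> q <F> we get {q}; from <S>::=<F> <A> w <S> we get {q, s, w}. So FIRST(<S>) = {q, s, w}.
FIRST(<F>): from <F>::=<C> <A> <C> we get {q, s}; from <F>::=s q w we get {s}; from <F>::=epsilon we get {epsilon}. So FIRST(<F>) = {epsilon, q, s}.
FIRST(<C>): from <C>::=<F> q q we get {q, s}; from <C>::=q s s q we get {q}. So FIRST(<C>) = {q, s}.

{q, s, w}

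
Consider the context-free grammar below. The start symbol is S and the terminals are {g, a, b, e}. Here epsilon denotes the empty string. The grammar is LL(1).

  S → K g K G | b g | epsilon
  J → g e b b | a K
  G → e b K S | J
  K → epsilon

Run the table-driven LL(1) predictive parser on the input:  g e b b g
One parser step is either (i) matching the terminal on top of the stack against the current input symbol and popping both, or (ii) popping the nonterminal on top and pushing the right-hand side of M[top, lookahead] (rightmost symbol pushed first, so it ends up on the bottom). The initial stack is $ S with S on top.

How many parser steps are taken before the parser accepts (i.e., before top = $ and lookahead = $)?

step 1: stack=$ S  input=g e b b g $  — expand S → K g K G
step 2: stack=$ G K g K  input=g e b b g $  — expand K → epsilon
step 3: stack=$ G K g  input=g e b b g $  — match g
step 4: stack=$ G K  input=e b b g $  — expand K → epsilon
step 5: stack=$ G  input=e b b g $  — expand G → e b K S
step 6: stack=$ S K b e  input=e b b g $  — match e
step 7: stack=$ S K b  input=b b g $  — match b
step 8: stack=$ S K  input=b g $  — expand K → epsilon
step 9: stack=$ S  input=b g $  — expand S → b g
step 10: stack=$ g b  input=b g $  — match b
step 11: stack=$ g  input=g $  — match g
Accept reached after 11 steps.

11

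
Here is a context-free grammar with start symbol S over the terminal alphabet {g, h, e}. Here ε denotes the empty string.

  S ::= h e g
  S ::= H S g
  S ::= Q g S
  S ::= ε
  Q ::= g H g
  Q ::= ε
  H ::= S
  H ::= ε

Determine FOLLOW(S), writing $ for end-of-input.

{$, g, h}

FIRST(Q): from Q::=g H g we get {g}; from Q::=ε we get {ε}. So FIRST(Q) = {ε, g}.
FIRST(S): from S::=h e g we get {h}; from S::=H S g we get {g, h}; from S::=Q g S we get {g}; from S::=ε we get {ε}. So FIRST(S) = {ε, g, h}.
FIRST(H): from H::=S we get {ε, g, h}; from H::=ε we get {ε}. So FIRST(H) = {ε, g, h}.
FOLLOW(S) includes $ since S is the start symbol.
FOLLOW(Q): in S::=Q g S, Q is followed by g S with FIRST {g}. Thus FOLLOW(Q) = {g}.
FOLLOW(H): in S::=H S g, H is followed by S g with FIRST {g, h}; in Q::=g H g, H is followed by g with FIRST {g}. Thus FOLLOW(H) = {g, h}.
FOLLOW(S): in S::=H S g, S is followed by g with FIRST {g}; in S::=Q g S, the suffix after S is empty (adds nothing new); in H::=S, the suffix after S is empty, so FOLLOW(S) ⊇ FOLLOW(H) = {g, h}. Thus FOLLOW(S) = {$, g, h}.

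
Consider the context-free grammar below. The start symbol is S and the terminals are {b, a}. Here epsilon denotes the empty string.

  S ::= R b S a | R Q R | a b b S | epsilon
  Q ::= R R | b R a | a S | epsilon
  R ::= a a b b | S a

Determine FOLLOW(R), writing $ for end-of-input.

{$, a, b}

FIRST(S) = {epsilon, a}  (via R b S a, R Q R)
FIRST(R) = {a}  (via S a)
FIRST(Q) = {epsilon, a, b}  (via R R)
FOLLOW(S) includes $ since S is the start symbol.
FOLLOW(Q): in S::=R Q R, Q is followed by R with FIRST {a}. Thus FOLLOW(Q) = {a}.
FOLLOW(S): in S::=R b S a, S is followed by a with FIRST {a}; in S::=a b b S, the suffix after S is empty (adds nothing new); in Q::=a S, the suffix after S is empty, so FOLLOW(S) ⊇ FOLLOW(Q) = {a}; in R::=S a, S is followed by a with FIRST {a}. Thus FOLLOW(S) = {$, a}.
FOLLOW(R): in S::=R b S a, R is followed by b S a with FIRST {b}; in S::=R Q R (occurrence 1), R is followed by Q R with FIRST {a, b}; in S::=R Q R (occurrence 2), the suffix after R is empty, so FOLLOW(R) ⊇ FOLLOW(S) = {$, a}; in Q::=R R (occurrence 1), R is followed by R with FIRST {a}; in Q::=R R (occurrence 2), the suffix after R is empty, so FOLLOW(R) ⊇ FOLLOW(Q) = {a}; in Q::=b R a, R is followed by a with FIRST {a}. Thus FOLLOW(R) = {$, a, b}.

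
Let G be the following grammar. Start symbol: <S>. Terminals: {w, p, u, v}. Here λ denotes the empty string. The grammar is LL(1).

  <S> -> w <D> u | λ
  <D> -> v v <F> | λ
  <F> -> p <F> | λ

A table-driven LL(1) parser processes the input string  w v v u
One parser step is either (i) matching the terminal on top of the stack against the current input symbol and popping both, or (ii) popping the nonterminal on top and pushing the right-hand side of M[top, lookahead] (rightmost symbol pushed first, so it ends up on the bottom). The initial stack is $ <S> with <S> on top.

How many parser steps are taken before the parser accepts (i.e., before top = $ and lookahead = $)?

step 1: stack=$ <S>  input=w v v u $  — expand <S> -> w <D> u
step 2: stack=$ u <D> w  input=w v v u $  — match w
step 3: stack=$ u <D>  input=v v u $  — expand <D> -> v v <F>
step 4: stack=$ u <F> v v  input=v v u $  — match v
step 5: stack=$ u <F> v  input=v u $  — match v
step 6: stack=$ u <F>  input=u $  — expand <F> -> λ
step 7: stack=$ u  input=u $  — match u
Accept reached after 7 steps.

7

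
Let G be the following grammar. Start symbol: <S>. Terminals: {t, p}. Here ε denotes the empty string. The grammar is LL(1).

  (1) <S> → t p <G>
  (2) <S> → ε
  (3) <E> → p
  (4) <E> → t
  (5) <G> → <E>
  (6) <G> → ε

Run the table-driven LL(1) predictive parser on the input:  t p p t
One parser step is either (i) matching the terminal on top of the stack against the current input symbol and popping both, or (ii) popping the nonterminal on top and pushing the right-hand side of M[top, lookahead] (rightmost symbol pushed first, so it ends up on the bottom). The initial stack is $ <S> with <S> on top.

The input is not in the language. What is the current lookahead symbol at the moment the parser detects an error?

step 1: stack=$ <S>  input=t p p t $  — expand <S> → t p <G>
step 2: stack=$ <G> p t  input=t p p t $  — match t
step 3: stack=$ <G> p  input=p p t $  — match p
step 4: stack=$ <G>  input=p t $  — expand <G> → <E>
step 5: stack=$ <E>  input=p t $  — expand <E> → p
step 6: stack=$ p  input=p t $  — match p
step 7: stack=$  input=t $  — error: stack empty but input remains

t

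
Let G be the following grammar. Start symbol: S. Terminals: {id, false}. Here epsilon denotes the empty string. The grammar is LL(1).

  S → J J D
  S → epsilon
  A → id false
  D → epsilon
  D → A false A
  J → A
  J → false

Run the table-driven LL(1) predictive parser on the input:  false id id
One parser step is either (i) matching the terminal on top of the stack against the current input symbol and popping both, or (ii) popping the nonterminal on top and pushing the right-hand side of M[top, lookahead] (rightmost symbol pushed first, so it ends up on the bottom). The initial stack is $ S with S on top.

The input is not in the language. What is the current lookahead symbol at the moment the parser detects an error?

     Stack         Input          Action
  1  $ S           false id id $  expand S → J J D
  2  $ D J J       false id id $  expand J → false
  3  $ D J false   false id id $  match false
  4  $ D J         id id $        expand J → A
  5  $ D A         id id $        expand A → id false
  6  $ D false id  id id $        match id
  7  $ D false     id $           error: top is terminal false but lookahead is id

id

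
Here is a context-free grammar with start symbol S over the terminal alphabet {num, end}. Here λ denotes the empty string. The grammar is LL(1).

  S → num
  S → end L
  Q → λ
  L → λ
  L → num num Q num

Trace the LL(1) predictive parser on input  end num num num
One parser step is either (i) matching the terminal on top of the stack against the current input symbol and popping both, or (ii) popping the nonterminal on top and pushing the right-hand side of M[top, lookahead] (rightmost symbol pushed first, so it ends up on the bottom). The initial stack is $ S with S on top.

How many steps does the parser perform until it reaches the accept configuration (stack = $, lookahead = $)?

     Stack            Input              Action
  1  $ S              end num num num $  expand S → end L
  2  $ L end          end num num num $  match end
  3  $ L              num num num $      expand L → num num Q num
  4  $ num Q num num  num num num $      match num
  5  $ num Q num      num num $          match num
  6  $ num Q          num $              expand Q → λ
  7  $ num            num $              match num
Accept reached after 7 steps.

7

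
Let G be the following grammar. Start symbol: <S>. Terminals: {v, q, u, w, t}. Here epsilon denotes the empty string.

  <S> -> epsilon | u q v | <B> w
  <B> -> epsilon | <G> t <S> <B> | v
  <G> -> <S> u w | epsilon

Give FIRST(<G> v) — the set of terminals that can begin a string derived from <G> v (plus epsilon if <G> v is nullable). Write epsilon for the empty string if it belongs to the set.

FIRST(<S>) = {epsilon, t, u, v, w}  (via <B> w)
FIRST(<G>) = {epsilon, t, u, v, w}  (via <S> u w)
FIRST(<B>) = {epsilon, t, u, v, w}  (via <G> t <S> <B>)
FIRST(<G> v): take FIRST of each symbol in turn, carrying on past any symbol whose FIRST contains epsilon; result {t, u, v, w}.

{t, u, v, w}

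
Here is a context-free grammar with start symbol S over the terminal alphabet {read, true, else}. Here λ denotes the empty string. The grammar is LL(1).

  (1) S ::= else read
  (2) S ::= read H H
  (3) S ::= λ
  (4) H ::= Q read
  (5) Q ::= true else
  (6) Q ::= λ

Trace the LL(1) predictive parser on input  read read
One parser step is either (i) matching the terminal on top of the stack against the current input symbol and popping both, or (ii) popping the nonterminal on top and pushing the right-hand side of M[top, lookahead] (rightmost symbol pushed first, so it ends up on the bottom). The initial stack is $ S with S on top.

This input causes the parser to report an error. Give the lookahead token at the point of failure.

     Stack       Input        Action
  1  $ S         read read $  expand S ::= read H H
  2  $ H H read  read read $  match read
  3  $ H H       read $       expand H ::= Q read
  4  $ H read Q  read $       expand Q ::= λ
  5  $ H read    read $       match read
  6  $ H         $            error: M[H, $] is empty

$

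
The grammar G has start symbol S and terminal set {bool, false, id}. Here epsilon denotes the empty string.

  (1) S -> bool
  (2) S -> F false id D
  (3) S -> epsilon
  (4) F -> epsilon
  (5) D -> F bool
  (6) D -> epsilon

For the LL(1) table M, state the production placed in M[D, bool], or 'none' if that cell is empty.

D -> F bool

FIRST(F): from F->epsilon we get {epsilon}. So FIRST(F) = {epsilon}.
FIRST(S): from S->bool we get {bool}; from S->F false id D we get {false}; from S->epsilon we get {epsilon}. So FIRST(S) = {epsilon, bool, false}.
FIRST(D): from D->F bool we get {bool}; from D->epsilon we get {epsilon}. So FIRST(D) = {epsilon, bool}.
FOLLOW(S) includes $ since S is the start symbol.
FOLLOW(S): S appears on no right-hand side. Thus FOLLOW(S) = {$}.
FOLLOW(D): in S->F false id D, the suffix after D is empty, so FOLLOW(D) ⊇ FOLLOW(S) = {$}. Thus FOLLOW(D) = {$}.
For D -> F bool: FIRST(F bool) = {bool}, so it goes in M[D, t] for t ∈ {bool}.
For D -> epsilon: FIRST(epsilon) = {epsilon}, so it goes in M[D, t] for t ∈ {}; since epsilon ∈ FIRST, also for every t ∈ FOLLOW(D) = {$}.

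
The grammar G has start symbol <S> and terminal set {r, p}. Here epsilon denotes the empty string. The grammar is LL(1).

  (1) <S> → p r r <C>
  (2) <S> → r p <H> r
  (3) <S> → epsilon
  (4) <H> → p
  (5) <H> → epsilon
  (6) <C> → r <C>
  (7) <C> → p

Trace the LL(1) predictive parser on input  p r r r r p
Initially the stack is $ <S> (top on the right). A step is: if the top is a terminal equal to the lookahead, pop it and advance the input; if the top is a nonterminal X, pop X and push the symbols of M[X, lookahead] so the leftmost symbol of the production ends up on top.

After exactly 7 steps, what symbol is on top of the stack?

r

     Stack        Input          Action
  1  $ <S>        p r r r r p $  expand <S> → p r r <C>
  2  $ <C> r r p  p r r r r p $  match p
  3  $ <C> r r    r r r r p $    match r
  4  $ <C> r      r r r p $      match r
  5  $ <C>        r r p $        expand <C> → r <C>
  6  $ <C> r      r r p $        match r
  7  $ <C>        r p $          expand <C> → r <C>
Stack after step 7: $ <C> r (top = r).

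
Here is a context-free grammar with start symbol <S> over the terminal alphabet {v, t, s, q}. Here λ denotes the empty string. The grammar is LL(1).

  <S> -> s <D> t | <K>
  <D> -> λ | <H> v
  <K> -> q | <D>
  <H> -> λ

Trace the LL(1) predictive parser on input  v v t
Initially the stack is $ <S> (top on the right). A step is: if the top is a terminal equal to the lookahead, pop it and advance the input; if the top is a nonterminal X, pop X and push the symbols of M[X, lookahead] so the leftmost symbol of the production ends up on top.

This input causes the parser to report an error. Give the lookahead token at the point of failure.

v

     Stack    Input    Action
  1  $ <S>    v v t $  expand <S> -> <K>
  2  $ <K>    v v t $  expand <K> -> <D>
  3  $ <D>    v v t $  expand <D> -> <H> v
  4  $ v <H>  v v t $  expand <H> -> λ
  5  $ v      v v t $  match v
  6  $        v t $    error: stack empty but input remains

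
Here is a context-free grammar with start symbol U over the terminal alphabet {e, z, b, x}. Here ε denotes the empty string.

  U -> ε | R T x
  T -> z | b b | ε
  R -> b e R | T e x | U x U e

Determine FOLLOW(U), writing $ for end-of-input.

FIRST(T): from T->z we get {z}; from T->b b we get {b}; from T->ε we get {ε}. So FIRST(T) = {ε, b, z}.
FIRST(U): from U->ε we get {ε}; from U->R T x we get {b, e, x, z}. So FIRST(U) = {ε, b, e, x, z}.
FIRST(R): from R->b e R we get {b}; from R->T e x we get {b, e, z}; from R->U x U e we get {b, e, x, z}. So FIRST(R) = {b, e, x, z}.
FOLLOW(U) includes $ since U is the start symbol.
FOLLOW(U): in R->U x U e (occurrence 1), U is followed by x U e with FIRST {x}; in R->U x U e (occurrence 2), U is followed by e with FIRST {e}. Thus FOLLOW(U) = {$, e, x}.
FOLLOW(T): in U->R T x, T is followed by x with FIRST {x}; in R->T e x, T is followed by e x with FIRST {e}. Thus FOLLOW(T) = {e, x}.
FOLLOW(R): in U->R T x, R is followed by T x with FIRST {b, x, z}; in R->b e R, the suffix after R is empty (adds nothing new). Thus FOLLOW(R) = {b, x, z}.

{$, e, x}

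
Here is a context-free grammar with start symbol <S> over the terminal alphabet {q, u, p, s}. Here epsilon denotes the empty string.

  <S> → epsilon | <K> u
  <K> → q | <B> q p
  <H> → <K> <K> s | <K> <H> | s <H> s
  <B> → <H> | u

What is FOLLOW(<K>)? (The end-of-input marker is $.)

{q, s, u}

FIRST(<S>) = {epsilon, q, s, u}  (via <K> u)
FIRST(<K>) = {q, s, u}  (via <B> q p)
FIRST(<H>) = {q, s, u}  (via <K> <K> s, <K> <H>)
FIRST(<B>) = {q, s, u}  (via <H>)
FOLLOW(<S>) includes $ since <S> is the start symbol.
FOLLOW(<S>): <S> appears on no right-hand side. Thus FOLLOW(<S>) = {$}.
FOLLOW(<K>): in <S>→<K> u, <K> is followed by u with FIRST {u}; in <H>→<K> <K> s (occurrence 1), <K> is followed by <K> s with FIRST {q, s, u}; in <H>→<K> <K> s (occurrence 2), <K> is followed by s with FIRST {s}; in <H>→<K> <H>, <K> is followed by <H> with FIRST {q, s, u}. Thus FOLLOW(<K>) = {q, s, u}.
FOLLOW(<B>): in <K>→<B> q p, <B> is followed by q p with FIRST {q}. Thus FOLLOW(<B>) = {q}.
FOLLOW(<H>): in <H>→<K> <H>, the suffix after <H> is empty (adds nothing new); in <H>→s <H> s, <H> is followed by s with FIRST {s}; in <B>→<H>, the suffix after <H> is empty, so FOLLOW(<H>) ⊇ FOLLOW(<B>) = {q}. Thus FOLLOW(<H>) = {q, s}.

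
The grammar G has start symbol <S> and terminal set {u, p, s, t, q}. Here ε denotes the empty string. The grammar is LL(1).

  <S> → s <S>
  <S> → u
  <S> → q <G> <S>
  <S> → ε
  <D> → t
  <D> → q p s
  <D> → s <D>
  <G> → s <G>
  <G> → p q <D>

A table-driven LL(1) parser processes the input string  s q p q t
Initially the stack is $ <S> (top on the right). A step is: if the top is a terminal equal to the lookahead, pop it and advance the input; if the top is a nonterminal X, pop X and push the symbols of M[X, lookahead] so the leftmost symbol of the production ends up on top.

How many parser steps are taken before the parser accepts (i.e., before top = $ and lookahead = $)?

10

      Stack          Input        Action
   1  $ <S>          s q p q t $  expand <S> → s <S>
   2  $ <S> s        s q p q t $  match s
   3  $ <S>          q p q t $    expand <S> → q <G> <S>
   4  $ <S> <G> q    q p q t $    match q
   5  $ <S> <G>      p q t $      expand <G> → p q <D>
   6  $ <S> <D> q p  p q t $      match p
   7  $ <S> <D> q    q t $        match q
   8  $ <S> <D>      t $          expand <D> → t
   9  $ <S> t        t $          match t
  10  $ <S>          $            expand <S> → ε
Accept reached after 10 steps.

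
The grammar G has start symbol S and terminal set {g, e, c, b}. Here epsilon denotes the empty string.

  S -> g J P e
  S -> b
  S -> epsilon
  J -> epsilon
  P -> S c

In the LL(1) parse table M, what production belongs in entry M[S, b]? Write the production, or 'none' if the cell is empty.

FIRST(S): from S->g J P e we get {g}; from S->b we get {b}; from S->epsilon we get {epsilon}. So FIRST(S) = {epsilon, b, g}.
FIRST(J): from J->epsilon we get {epsilon}. So FIRST(J) = {epsilon}.
FIRST(P): from P->S c we get {b, c, g}. So FIRST(P) = {b, c, g}.
FOLLOW(S) includes $ since S is the start symbol.
FOLLOW(S): in P->S c, S is followed by c with FIRST {c}. Thus FOLLOW(S) = {$, c}.
For S -> g J P e: FIRST(g J P e) = {g}, so it goes in M[S, t] for t ∈ {g}.
For S -> b: FIRST(b) = {b}, so it goes in M[S, t] for t ∈ {b}.
For S -> epsilon: FIRST(epsilon) = {epsilon}, so it goes in M[S, t] for t ∈ {}; since epsilon ∈ FIRST, also for every t ∈ FOLLOW(S) = {$, c}.

S -> b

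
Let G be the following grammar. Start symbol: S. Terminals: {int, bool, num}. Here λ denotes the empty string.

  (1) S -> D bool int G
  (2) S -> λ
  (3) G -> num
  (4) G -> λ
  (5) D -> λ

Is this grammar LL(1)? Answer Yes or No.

Yes

FIRST(S) = {λ, bool}
FIRST(G) = {λ, num}
FIRST(D) = {λ}
FOLLOW(S) = {$}
FOLLOW(G) = {$}
FOLLOW(D) = {bool}
Each cell of M receives at most one production.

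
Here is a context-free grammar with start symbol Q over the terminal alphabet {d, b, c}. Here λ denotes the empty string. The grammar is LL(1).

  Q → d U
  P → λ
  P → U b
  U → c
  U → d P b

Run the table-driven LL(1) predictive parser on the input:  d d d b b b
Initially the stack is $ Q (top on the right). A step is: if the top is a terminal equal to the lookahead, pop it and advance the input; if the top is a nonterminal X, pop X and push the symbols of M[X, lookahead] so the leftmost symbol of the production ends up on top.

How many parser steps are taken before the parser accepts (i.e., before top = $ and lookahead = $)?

11

step 1: stack=$ Q  input=d d d b b b $  — expand Q → d U
step 2: stack=$ U d  input=d d d b b b $  — match d
step 3: stack=$ U  input=d d b b b $  — expand U → d P b
step 4: stack=$ b P d  input=d d b b b $  — match d
step 5: stack=$ b P  input=d b b b $  — expand P → U b
step 6: stack=$ b b U  input=d b b b $  — expand U → d P b
step 7: stack=$ b b b P d  input=d b b b $  — match d
step 8: stack=$ b b b P  input=b b b $  — expand P → λ
step 9: stack=$ b b b  input=b b b $  — match b
step 10: stack=$ b b  input=b b $  — match b
step 11: stack=$ b  input=b $  — match b
Accept reached after 11 steps.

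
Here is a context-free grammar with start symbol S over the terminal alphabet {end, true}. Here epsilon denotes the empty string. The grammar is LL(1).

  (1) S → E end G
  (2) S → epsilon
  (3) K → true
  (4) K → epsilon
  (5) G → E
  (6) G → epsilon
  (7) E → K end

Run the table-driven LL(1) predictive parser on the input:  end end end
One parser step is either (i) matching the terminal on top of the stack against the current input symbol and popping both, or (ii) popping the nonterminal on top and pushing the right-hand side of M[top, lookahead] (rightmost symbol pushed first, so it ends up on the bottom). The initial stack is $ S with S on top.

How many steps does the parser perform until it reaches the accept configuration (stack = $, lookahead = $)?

step 1: stack=$ S  input=end end end $  — expand S → E end G
step 2: stack=$ G end E  input=end end end $  — expand E → K end
step 3: stack=$ G end end K  input=end end end $  — expand K → epsilon
step 4: stack=$ G end end  input=end end end $  — match end
step 5: stack=$ G end  input=end end $  — match end
step 6: stack=$ G  input=end $  — expand G → E
step 7: stack=$ E  input=end $  — expand E → K end
step 8: stack=$ end K  input=end $  — expand K → epsilon
step 9: stack=$ end  input=end $  — match end
Accept reached after 9 steps.

9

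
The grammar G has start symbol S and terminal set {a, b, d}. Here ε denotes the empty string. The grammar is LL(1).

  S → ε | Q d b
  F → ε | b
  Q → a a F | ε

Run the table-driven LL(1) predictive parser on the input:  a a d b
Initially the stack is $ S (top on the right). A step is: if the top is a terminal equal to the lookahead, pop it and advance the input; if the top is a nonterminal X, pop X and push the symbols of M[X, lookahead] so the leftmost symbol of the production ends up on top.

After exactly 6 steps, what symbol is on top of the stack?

b

     Stack        Input      Action
  1  $ S          a a d b $  expand S → Q d b
  2  $ b d Q      a a d b $  expand Q → a a F
  3  $ b d F a a  a a d b $  match a
  4  $ b d F a    a d b $    match a
  5  $ b d F      d b $      expand F → ε
  6  $ b d        d b $      match d
Stack after step 6: $ b (top = b).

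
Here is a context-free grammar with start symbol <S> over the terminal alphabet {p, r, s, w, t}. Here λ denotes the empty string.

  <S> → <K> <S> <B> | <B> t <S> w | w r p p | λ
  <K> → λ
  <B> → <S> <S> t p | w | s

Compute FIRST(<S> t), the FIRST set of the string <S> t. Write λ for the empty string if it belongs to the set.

{s, t, w}

FIRST(<K>) = {λ}
FIRST(<S>) = {λ, s, t, w}  (via <K> <S> <B>, <B> t <S> w)
FIRST(<B>) = {s, t, w}  (via <S> <S> t p)
FIRST(<S> t): take FIRST of each symbol in turn, carrying on past any symbol whose FIRST contains λ; result {s, t, w}.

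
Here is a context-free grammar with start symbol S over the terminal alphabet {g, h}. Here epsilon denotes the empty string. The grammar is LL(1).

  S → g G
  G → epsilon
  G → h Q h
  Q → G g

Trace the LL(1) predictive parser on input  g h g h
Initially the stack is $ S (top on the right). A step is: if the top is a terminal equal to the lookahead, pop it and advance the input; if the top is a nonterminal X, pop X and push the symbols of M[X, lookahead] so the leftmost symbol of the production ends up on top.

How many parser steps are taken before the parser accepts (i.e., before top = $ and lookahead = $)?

step 1: stack=$ S  input=g h g h $  — expand S → g G
step 2: stack=$ G g  input=g h g h $  — match g
step 3: stack=$ G  input=h g h $  — expand G → h Q h
step 4: stack=$ h Q h  input=h g h $  — match h
step 5: stack=$ h Q  input=g h $  — expand Q → G g
step 6: stack=$ h g G  input=g h $  — expand G → epsilon
step 7: stack=$ h g  input=g h $  — match g
step 8: stack=$ h  input=h $  — match h
Accept reached after 8 steps.

8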